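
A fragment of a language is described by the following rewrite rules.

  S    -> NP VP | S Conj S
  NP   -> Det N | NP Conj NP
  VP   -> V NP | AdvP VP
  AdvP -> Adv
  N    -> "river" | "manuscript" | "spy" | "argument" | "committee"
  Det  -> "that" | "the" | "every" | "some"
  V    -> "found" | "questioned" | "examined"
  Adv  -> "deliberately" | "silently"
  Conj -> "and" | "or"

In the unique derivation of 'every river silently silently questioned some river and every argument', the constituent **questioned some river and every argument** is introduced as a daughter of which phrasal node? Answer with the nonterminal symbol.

[S [NP [Det every] [N river]] [VP [AdvP [Adv silently]] [VP [AdvP [Adv silently]] [VP [V questioned] [NP [NP [Det some] [N river]] [Conj and] [NP [Det every] [N argument]]]]]]]
The span 'questioned some river and every argument' is the VP node built by VP → V NP.
Its mother is the VP built by VP → AdvP VP.

VP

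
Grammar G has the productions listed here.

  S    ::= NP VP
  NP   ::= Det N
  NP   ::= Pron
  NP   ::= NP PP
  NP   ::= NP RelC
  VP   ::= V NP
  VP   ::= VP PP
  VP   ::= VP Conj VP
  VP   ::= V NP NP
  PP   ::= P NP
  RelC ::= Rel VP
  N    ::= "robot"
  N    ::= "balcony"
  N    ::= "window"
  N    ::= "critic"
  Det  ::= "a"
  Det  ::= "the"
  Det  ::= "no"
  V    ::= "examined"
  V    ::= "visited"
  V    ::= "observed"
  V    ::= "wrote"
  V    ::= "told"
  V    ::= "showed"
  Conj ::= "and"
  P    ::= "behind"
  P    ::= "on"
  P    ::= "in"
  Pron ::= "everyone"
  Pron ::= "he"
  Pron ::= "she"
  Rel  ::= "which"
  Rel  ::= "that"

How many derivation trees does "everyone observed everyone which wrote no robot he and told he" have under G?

3

Two of the 3 distinct bracketings:
[S [NP [Pron everyone]] [VP [V observed] [NP [NP [Pron everyone]] [RelC [Rel which] [VP [VP [V wrote] [NP [Det no] [N robot]] [NP [Pron he]]] [Conj and] [VP [V told] [NP [Pron he]]]]]]]]
[S [NP [Pron everyone]] [VP [VP [V observed] [NP [NP [Pron everyone]] [RelC [Rel which] [VP [V wrote] [NP [Det no] [N robot]] [NP [Pron he]]]]]] [Conj and] [VP [V told] [NP [Pron he]]]]]
The trees differ in how a recursive rule is bracketed over the same span.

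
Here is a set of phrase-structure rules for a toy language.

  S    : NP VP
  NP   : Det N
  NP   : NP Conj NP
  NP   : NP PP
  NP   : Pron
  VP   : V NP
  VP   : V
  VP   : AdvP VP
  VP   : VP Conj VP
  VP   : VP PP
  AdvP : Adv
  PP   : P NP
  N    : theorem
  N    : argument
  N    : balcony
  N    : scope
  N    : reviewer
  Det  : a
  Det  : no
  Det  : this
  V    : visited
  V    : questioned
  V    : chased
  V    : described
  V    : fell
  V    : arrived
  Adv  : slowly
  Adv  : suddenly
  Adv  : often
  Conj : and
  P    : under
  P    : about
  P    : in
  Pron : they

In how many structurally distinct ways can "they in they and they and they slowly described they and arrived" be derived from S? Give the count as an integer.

10

Two of the 10 distinct bracketings:
[S [NP [NP [NP [Pron they]] [PP [P in] [NP [Pron they]]]] [Conj and] [NP [NP [Pron they]] [Conj and] [NP [Pron they]]]] [VP [AdvP [Adv slowly]] [VP [VP [V described] [NP [Pron they]]] [Conj and] [VP [V arrived]]]]]
[S [NP [NP [NP [Pron they]] [PP [P in] [NP [Pron they]]]] [Conj and] [NP [NP [Pron they]] [Conj and] [NP [Pron they]]]] [VP [VP [AdvP [Adv slowly]] [VP [V described] [NP [Pron they]]]] [Conj and] [VP [V arrived]]]]
The trees differ in how a recursive rule is bracketed over the same span.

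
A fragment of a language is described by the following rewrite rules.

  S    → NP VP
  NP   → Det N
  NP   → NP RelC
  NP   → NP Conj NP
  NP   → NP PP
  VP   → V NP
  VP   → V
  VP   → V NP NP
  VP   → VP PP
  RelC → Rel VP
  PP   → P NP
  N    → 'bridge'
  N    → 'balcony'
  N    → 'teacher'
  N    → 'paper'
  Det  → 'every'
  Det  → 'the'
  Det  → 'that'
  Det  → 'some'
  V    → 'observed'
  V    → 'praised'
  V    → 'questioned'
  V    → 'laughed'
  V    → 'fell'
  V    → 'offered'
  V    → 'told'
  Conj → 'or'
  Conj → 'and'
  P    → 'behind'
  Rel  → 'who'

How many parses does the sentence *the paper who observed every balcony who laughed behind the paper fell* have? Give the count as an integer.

Two of the 6 distinct bracketings:
[S [NP [NP [Det the] [N paper]] [RelC [Rel who] [VP [V observed] [NP [NP [Det every] [N balcony]] [RelC [Rel who] [VP [VP [V laughed]] [PP [P behind] [NP [Det the] [N paper]]]]]]]]] [VP [V fell]]]
[S [NP [NP [Det the] [N paper]] [RelC [Rel who] [VP [V observed] [NP [NP [NP [Det every] [N balcony]] [RelC [Rel who] [VP [V laughed]]]] [PP [P behind] [NP [Det the] [N paper]]]]]]] [VP [V fell]]]
The difference turns on whether NP → NP PP is used at the relevant span, versus an alternative expansion of NP.

6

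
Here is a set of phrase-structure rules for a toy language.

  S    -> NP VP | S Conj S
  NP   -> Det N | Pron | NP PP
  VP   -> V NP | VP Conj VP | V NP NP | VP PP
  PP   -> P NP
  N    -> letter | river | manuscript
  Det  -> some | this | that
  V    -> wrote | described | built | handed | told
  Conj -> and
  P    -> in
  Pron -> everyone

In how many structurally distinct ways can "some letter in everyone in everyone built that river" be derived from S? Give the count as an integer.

2

The two bracketings:
[S [NP [NP [Det some] [N letter]] [PP [P in] [NP [NP [Pron everyone]] [PP [P in] [NP [Pron everyone]]]]]] [VP [V built] [NP [Det that] [N river]]]]
[S [NP [NP [NP [Det some] [N letter]] [PP [P in] [NP [Pron everyone]]]] [PP [P in] [NP [Pron everyone]]]] [VP [V built] [NP [Det that] [N river]]]]
The trees differ in how a recursive rule is bracketed over the same span.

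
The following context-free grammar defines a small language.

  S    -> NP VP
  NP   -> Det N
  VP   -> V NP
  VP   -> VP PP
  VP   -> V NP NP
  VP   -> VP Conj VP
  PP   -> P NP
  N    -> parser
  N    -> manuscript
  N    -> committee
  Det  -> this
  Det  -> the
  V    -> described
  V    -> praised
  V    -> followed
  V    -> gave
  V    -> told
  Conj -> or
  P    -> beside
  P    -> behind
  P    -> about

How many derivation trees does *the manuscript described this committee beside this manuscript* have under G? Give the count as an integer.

[S [NP [Det the] [N manuscript]] [VP [VP [V described] [NP [Det this] [N committee]]] [PP [P beside] [NP [Det this] [N manuscript]]]]]
No rule offers an alternative attachment or grouping for any span, so this is the only derivation.

1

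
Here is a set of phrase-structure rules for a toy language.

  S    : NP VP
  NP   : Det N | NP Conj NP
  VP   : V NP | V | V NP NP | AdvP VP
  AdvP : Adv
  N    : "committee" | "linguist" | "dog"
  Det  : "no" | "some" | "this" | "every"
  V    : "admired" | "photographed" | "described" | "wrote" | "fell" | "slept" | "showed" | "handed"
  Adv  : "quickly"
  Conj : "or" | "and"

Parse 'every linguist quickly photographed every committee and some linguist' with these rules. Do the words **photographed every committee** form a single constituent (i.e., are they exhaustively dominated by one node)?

[S [NP [Det every] [N linguist]] [VP [AdvP [Adv quickly]] [VP [V photographed] [NP [NP [Det every] [N committee]] [Conj and] [NP [Det some] [N linguist]]]]]]
The smallest constituent containing 'photographed every committee' is the VP spanning 'photographed every committee and some linguist'; no single node in the tree dominates exactly the given words.

No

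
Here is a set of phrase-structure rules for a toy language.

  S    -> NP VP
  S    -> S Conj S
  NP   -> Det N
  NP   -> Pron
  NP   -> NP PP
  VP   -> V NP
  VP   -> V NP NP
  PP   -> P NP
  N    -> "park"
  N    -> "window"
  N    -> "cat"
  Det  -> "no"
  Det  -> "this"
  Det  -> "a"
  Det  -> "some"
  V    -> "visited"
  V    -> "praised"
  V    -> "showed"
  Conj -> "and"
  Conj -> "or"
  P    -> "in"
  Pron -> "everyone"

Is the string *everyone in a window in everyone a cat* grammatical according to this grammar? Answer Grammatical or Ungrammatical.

For S → NP VP, every NP-prefix leaves a non-VP remainder: after 'everyone' the remainder is not a VP; after 'everyone in a window' the remainder is not a VP; after 'everyone in a window in everyone' the remainder is not a VP. The alternative S rule S → S Conj S likewise has no satisfying split.

Ungrammatical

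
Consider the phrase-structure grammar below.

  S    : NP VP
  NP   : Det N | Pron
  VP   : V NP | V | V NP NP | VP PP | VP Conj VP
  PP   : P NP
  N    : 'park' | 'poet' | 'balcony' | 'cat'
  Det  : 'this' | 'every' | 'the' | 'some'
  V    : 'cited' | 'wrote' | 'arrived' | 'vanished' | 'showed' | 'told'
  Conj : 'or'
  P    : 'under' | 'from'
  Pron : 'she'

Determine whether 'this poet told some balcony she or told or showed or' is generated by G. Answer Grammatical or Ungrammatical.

Ungrammatical

For S → NP VP, the only prefix that parses as NP is 'this poet', but the remainder 'told some balcony she or told or showed or' is not a VP under these rules.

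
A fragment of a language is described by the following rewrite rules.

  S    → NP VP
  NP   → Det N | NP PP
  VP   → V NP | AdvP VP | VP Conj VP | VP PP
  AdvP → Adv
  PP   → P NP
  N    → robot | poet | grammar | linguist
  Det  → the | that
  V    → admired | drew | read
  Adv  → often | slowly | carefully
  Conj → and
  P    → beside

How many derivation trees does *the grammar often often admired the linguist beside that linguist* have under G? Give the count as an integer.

Two of the 4 distinct bracketings:
[S [NP [Det the] [N grammar]] [VP [AdvP [Adv often]] [VP [AdvP [Adv often]] [VP [V admired] [NP [NP [Det the] [N linguist]] [PP [P beside] [NP [Det that] [N linguist]]]]]]]]
[S [NP [Det the] [N grammar]] [VP [AdvP [Adv often]] [VP [AdvP [Adv often]] [VP [VP [V admired] [NP [Det the] [N linguist]]] [PP [P beside] [NP [Det that] [N linguist]]]]]]]
The difference turns on whether NP → NP PP is used at the relevant span, versus an alternative expansion of NP.

4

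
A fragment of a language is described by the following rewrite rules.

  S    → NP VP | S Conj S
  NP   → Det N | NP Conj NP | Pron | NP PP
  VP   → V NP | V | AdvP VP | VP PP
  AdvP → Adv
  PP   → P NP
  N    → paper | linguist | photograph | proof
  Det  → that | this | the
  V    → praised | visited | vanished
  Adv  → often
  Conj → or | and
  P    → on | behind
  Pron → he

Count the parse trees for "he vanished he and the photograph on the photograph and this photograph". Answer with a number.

6

Two of the 6 distinct bracketings:
[S [NP [Pron he]] [VP [V vanished] [NP [NP [Pron he]] [Conj and] [NP [NP [NP [Det the] [N photograph]] [PP [P on] [NP [Det the] [N photograph]]]] [Conj and] [NP [Det this] [N photograph]]]]]]
[S [NP [Pron he]] [VP [V vanished] [NP [NP [Pron he]] [Conj and] [NP [NP [Det the] [N photograph]] [PP [P on] [NP [NP [Det the] [N photograph]] [Conj and] [NP [Det this] [N photograph]]]]]]]]
The trees differ in how a recursive rule is bracketed over the same span.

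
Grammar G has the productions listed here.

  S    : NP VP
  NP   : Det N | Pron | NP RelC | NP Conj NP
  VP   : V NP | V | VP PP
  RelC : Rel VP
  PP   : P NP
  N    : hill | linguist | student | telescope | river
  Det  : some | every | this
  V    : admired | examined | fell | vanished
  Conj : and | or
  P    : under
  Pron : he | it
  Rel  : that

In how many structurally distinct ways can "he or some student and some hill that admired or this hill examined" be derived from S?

9

Two of the 9 distinct bracketings:
[S [NP [NP [Pron he]] [Conj or] [NP [NP [Det some] [N student]] [Conj and] [NP [NP [NP [Det some] [N hill]] [RelC [Rel that] [VP [V admired]]]] [Conj or] [NP [Det this] [N hill]]]]] [VP [V examined]]]
[S [NP [NP [Pron he]] [Conj or] [NP [NP [NP [NP [Det some] [N student]] [Conj and] [NP [Det some] [N hill]]] [RelC [Rel that] [VP [V admired]]]] [Conj or] [NP [Det this] [N hill]]]] [VP [V examined]]]
The trees differ in how a recursive rule is bracketed over the same span.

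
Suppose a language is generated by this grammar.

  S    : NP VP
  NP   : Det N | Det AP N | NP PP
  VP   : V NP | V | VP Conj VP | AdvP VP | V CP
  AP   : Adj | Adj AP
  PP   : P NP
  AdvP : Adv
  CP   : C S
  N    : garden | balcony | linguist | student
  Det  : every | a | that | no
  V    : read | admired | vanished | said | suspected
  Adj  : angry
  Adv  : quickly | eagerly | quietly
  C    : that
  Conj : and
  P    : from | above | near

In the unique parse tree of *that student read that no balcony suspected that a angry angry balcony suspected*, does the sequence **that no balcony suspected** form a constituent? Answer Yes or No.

[S [NP [Det that] [N student]] [VP [V read] [CP [C that] [S [NP [Det no] [N balcony]] [VP [V suspected] [CP [C that] [S [NP [Det a] [AP [Adj angry] [AP [Adj angry]]] [N balcony]] [VP [V suspected]]]]]]]]]
The smallest constituent containing 'that no balcony suspected' is the CP spanning 'that no balcony suspected that a angry angry balcony suspected'; no single node in the tree dominates exactly the given words.

No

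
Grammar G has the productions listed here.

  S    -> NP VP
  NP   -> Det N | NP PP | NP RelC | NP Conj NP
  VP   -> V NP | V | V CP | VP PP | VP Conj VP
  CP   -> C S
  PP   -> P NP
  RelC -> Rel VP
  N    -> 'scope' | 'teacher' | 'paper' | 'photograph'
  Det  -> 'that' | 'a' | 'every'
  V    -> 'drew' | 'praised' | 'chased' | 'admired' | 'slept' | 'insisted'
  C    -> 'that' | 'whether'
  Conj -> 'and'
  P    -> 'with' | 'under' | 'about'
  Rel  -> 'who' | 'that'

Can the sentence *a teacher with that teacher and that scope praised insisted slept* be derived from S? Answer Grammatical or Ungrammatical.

For S → NP VP, every NP-prefix leaves a non-VP remainder: after 'a teacher' the remainder is not a VP; after 'a teacher with that teacher' the remainder is not a VP; after 'a teacher with that teacher and that scope' the remainder is not a VP.

Ungrammatical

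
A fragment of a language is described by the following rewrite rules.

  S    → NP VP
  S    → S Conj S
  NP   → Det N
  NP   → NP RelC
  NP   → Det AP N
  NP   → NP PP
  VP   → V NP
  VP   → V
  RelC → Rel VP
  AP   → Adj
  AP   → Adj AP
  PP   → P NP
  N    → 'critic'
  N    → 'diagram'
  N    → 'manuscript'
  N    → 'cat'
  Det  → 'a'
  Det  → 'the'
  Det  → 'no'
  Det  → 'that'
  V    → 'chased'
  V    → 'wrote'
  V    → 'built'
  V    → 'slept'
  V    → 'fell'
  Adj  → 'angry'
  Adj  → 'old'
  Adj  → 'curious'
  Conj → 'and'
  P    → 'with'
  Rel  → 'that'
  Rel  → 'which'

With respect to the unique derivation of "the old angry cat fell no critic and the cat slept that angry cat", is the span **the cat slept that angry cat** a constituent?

Yes

[S [S [NP [Det the] [AP [Adj old] [AP [Adj angry]]] [N cat]] [VP [V fell] [NP [Det no] [N critic]]]] [Conj and] [S [NP [Det the] [N cat]] [VP [V slept] [NP [Det that] [AP [Adj angry]] [N cat]]]]]
The words 'the cat slept that angry cat' are exhaustively dominated by a single S node (built by S → NP VP), so they form a constituent.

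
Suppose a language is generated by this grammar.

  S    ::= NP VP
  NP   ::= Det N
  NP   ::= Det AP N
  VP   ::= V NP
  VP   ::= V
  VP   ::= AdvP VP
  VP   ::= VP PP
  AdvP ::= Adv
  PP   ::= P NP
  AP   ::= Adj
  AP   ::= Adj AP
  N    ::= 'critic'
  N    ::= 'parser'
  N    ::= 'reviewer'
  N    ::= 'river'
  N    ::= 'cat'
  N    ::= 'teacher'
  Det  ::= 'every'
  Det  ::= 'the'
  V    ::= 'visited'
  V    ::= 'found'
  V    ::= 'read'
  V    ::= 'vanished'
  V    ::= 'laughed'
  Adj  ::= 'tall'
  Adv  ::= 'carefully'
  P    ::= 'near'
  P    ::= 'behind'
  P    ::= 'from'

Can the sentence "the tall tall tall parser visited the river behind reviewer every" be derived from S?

A P word can never sit immediately before an N word in any string this grammar generates, so the substring 'behind reviewer' rules out a derivation.

Ungrammatical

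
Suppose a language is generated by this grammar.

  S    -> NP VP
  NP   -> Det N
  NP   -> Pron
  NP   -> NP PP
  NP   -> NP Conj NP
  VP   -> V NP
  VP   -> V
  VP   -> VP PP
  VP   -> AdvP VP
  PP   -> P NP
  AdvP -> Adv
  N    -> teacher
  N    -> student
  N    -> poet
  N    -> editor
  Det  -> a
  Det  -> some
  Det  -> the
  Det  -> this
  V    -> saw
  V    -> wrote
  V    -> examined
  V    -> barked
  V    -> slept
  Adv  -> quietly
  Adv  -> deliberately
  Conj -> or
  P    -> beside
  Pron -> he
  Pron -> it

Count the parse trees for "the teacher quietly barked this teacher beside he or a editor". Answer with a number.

4

Two of the 4 distinct bracketings:
[S [NP [Det the] [N teacher]] [VP [VP [AdvP [Adv quietly]] [VP [V barked] [NP [Det this] [N teacher]]]] [PP [P beside] [NP [NP [Pron he]] [Conj or] [NP [Det a] [N editor]]]]]]
[S [NP [Det the] [N teacher]] [VP [AdvP [Adv quietly]] [VP [V barked] [NP [NP [Det this] [N teacher]] [PP [P beside] [NP [NP [Pron he]] [Conj or] [NP [Det a] [N editor]]]]]]]]
The difference turns on whether NP → NP PP is used at the relevant span, versus an alternative expansion of NP.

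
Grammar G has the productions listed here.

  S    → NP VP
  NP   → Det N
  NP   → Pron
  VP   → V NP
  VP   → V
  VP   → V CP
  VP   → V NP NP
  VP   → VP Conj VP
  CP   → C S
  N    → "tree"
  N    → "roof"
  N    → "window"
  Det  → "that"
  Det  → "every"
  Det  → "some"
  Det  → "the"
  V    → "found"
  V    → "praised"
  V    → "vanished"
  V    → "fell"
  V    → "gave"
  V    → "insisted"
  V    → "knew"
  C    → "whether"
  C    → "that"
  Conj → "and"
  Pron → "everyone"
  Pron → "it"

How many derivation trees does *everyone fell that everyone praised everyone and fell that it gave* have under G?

The two bracketings:
[S [NP [Pron everyone]] [VP [V fell] [CP [C that] [S [NP [Pron everyone]] [VP [VP [V praised] [NP [Pron everyone]]] [Conj and] [VP [V fell] [CP [C that] [S [NP [Pron it]] [VP [V gave]]]]]]]]]]
[S [NP [Pron everyone]] [VP [VP [V fell] [CP [C that] [S [NP [Pron everyone]] [VP [V praised] [NP [Pron everyone]]]]]] [Conj and] [VP [V fell] [CP [C that] [S [NP [Pron it]] [VP [V gave]]]]]]]
The trees differ in how a recursive rule is bracketed over the same span.

2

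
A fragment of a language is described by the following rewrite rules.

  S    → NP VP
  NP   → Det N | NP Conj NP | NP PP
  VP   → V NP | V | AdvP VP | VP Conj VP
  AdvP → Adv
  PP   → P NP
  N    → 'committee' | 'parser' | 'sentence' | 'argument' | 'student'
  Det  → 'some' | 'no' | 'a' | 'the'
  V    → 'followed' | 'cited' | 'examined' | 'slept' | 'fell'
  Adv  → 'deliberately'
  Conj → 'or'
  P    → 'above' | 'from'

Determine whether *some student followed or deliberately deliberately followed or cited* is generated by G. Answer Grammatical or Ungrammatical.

[S [NP [Det some] [N student]] [VP [VP [V followed]] [Conj or] [VP [AdvP [Adv deliberately]] [VP [AdvP [Adv deliberately]] [VP [VP [V followed]] [Conj or] [VP [V cited]]]]]]]
The bracketing above is licensed at every node by one of the given productions, with S at the root.

Grammatical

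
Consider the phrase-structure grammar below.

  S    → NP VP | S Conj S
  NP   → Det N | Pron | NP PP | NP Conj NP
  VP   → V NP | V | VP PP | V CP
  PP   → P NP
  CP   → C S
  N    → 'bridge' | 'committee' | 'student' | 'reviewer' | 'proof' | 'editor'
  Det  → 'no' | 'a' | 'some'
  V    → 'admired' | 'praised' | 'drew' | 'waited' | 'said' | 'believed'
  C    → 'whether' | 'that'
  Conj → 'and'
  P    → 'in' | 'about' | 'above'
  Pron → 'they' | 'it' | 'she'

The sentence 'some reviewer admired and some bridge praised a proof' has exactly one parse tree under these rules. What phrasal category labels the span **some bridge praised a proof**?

S

[S [S [NP [Det some] [N reviewer]] [VP [V admired]]] [Conj and] [S [NP [Det some] [N bridge]] [VP [V praised] [NP [Det a] [N proof]]]]]
The span 'some bridge praised a proof' is the S node built by S → NP VP.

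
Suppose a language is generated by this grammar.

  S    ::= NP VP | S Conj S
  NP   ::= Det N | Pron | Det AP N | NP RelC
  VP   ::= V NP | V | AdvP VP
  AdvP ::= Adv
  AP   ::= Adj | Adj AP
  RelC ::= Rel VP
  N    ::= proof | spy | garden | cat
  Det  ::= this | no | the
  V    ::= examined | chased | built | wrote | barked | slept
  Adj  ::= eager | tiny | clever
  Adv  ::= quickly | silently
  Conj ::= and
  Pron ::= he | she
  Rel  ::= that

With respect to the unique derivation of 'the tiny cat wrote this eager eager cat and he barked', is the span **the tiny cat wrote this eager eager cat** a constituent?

[S [S [NP [Det the] [AP [Adj tiny]] [N cat]] [VP [V wrote] [NP [Det this] [AP [Adj eager] [AP [Adj eager]]] [N cat]]]] [Conj and] [S [NP [Pron he]] [VP [V barked]]]]
The words 'the tiny cat wrote this eager eager cat' are exhaustively dominated by a single S node (built by S → NP VP), so they form a constituent.

Yes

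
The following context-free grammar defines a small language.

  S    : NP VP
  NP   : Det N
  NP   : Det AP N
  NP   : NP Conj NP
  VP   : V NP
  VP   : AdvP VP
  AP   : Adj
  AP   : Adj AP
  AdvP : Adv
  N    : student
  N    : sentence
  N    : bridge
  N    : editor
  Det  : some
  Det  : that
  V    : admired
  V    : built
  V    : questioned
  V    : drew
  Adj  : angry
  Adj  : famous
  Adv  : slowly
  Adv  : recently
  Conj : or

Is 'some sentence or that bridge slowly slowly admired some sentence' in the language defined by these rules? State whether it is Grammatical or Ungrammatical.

Grammatical

S
  NP
    NP
      Det: some
      N: sentence
    Conj: or
    NP
      Det: that
      N: bridge
  VP
    AdvP
      Adv: slowly
    VP
      AdvP
        Adv: slowly
      VP
        V: admired
        NP
          Det: some
          N: sentence
The bracketing above is licensed at every node by one of the given productions, with S at the root.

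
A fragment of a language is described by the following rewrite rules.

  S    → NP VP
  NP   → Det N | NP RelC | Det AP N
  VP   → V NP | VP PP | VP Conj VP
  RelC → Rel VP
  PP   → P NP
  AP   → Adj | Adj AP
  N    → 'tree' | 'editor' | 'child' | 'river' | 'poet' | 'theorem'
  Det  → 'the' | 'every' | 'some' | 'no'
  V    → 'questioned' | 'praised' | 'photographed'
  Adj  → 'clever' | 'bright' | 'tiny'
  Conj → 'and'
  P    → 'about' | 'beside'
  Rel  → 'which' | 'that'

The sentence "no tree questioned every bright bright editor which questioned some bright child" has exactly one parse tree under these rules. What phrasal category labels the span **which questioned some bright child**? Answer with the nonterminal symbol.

RelC

S
  NP
    Det: no
    N: tree
  VP
    V: questioned
    NP
      NP
        Det: every
        AP
          Adj: bright
          AP
            Adj: bright
        N: editor
      RelC
        Rel: which
        VP
          V: questioned
          NP
            Det: some
            AP
              Adj: bright
            N: child
The span 'which questioned some bright child' is the RelC node built by RelC → Rel VP.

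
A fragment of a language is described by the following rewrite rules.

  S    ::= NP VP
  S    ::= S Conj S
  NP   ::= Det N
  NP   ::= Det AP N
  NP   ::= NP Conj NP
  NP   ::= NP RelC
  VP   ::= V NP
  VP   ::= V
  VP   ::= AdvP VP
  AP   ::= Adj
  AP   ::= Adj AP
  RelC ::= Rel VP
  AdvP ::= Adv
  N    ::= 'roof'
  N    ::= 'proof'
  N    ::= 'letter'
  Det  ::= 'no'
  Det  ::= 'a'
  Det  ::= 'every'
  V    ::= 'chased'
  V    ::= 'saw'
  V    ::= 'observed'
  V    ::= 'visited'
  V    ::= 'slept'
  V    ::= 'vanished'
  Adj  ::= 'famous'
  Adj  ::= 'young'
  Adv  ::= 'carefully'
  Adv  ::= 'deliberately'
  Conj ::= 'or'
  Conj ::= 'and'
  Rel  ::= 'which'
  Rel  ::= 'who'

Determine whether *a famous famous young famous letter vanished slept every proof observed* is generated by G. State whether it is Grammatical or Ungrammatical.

Ungrammatical

For S → NP VP, the only prefix that parses as NP is 'a famous famous young famous letter', but the remainder 'vanished slept every proof observed' is not a VP under these rules. The alternative S rule S → S Conj S likewise has no satisfying split.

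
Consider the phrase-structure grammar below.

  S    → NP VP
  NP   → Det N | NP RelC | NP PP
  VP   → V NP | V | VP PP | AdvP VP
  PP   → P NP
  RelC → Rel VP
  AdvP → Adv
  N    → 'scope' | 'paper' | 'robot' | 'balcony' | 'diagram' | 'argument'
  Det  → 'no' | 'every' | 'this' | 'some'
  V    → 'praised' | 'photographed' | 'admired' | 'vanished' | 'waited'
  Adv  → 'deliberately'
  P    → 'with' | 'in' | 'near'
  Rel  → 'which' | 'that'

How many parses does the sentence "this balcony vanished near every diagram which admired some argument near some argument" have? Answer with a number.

4

Two of the 4 distinct bracketings:
[S [NP [Det this] [N balcony]] [VP [VP [V vanished]] [PP [P near] [NP [NP [Det every] [N diagram]] [RelC [Rel which] [VP [V admired] [NP [NP [Det some] [N argument]] [PP [P near] [NP [Det some] [N argument]]]]]]]]]]
[S [NP [Det this] [N balcony]] [VP [VP [V vanished]] [PP [P near] [NP [NP [Det every] [N diagram]] [RelC [Rel which] [VP [VP [V admired] [NP [Det some] [N argument]]] [PP [P near] [NP [Det some] [N argument]]]]]]]]]
The difference turns on whether NP → NP PP is used at the relevant span, versus an alternative expansion of NP.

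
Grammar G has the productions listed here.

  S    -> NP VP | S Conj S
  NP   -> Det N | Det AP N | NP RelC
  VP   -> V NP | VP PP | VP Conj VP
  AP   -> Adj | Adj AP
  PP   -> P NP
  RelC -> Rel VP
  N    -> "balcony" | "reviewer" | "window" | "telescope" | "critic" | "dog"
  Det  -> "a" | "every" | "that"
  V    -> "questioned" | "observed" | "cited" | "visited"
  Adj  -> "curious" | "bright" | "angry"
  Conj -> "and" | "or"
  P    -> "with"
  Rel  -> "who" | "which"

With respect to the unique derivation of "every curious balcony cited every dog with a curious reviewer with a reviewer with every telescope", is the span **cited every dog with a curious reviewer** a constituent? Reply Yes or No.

[S [NP [Det every] [AP [Adj curious]] [N balcony]] [VP [VP [VP [VP [V cited] [NP [Det every] [N dog]]] [PP [P with] [NP [Det a] [AP [Adj curious]] [N reviewer]]]] [PP [P with] [NP [Det a] [N reviewer]]]] [PP [P with] [NP [Det every] [N telescope]]]]]
The words 'cited every dog with a curious reviewer' are exhaustively dominated by a single VP node (built by VP → VP PP), so they form a constituent.

Yes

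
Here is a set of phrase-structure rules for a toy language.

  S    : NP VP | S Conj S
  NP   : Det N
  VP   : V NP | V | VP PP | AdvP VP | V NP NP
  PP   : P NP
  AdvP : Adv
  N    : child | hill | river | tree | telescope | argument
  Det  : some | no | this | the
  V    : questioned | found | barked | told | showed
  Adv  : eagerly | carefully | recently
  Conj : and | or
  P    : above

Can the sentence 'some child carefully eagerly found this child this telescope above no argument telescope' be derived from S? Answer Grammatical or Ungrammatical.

Ungrammatical

An N word can never sit immediately before an N word in any string this grammar generates, so the substring 'argument telescope' rules out a derivation.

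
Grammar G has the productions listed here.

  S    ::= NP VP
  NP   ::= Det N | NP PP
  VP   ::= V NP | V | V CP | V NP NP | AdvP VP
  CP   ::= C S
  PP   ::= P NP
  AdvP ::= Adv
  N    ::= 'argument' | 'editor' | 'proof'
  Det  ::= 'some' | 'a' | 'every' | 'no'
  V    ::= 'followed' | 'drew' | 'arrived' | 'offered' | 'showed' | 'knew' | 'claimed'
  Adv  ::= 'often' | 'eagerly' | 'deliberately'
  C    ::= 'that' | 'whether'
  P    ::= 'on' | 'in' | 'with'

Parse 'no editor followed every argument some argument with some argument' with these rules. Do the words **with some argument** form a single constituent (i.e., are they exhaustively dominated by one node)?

Yes

[S [NP [Det no] [N editor]] [VP [V followed] [NP [Det every] [N argument]] [NP [NP [Det some] [N argument]] [PP [P with] [NP [Det some] [N argument]]]]]]
The words 'with some argument' are exhaustively dominated by a single PP node (built by PP → P NP), so they form a constituent.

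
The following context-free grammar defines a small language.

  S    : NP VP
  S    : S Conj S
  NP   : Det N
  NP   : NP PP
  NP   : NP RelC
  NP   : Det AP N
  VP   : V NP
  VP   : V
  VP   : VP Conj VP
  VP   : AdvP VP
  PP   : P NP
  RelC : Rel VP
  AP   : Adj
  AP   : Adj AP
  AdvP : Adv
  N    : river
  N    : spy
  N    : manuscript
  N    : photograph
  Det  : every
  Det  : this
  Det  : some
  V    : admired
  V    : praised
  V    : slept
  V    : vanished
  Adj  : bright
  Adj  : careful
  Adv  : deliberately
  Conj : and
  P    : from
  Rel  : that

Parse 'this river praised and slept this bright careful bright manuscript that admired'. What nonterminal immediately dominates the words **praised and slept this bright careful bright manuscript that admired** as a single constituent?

[S [NP [Det this] [N river]] [VP [VP [V praised]] [Conj and] [VP [V slept] [NP [NP [Det this] [AP [Adj bright] [AP [Adj careful] [AP [Adj bright]]]] [N manuscript]] [RelC [Rel that] [VP [V admired]]]]]]]
The span 'praised and slept this bright careful bright manuscript that admired' is the VP node built by VP → VP Conj VP.

VP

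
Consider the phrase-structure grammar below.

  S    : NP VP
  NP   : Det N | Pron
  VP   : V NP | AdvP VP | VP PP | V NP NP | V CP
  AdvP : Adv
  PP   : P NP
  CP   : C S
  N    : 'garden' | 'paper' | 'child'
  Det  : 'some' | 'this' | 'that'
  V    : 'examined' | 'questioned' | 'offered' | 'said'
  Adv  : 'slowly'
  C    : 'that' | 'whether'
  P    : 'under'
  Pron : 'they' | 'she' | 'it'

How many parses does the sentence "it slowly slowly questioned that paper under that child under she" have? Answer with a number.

Two of the 6 distinct bracketings:
[S [NP [Pron it]] [VP [AdvP [Adv slowly]] [VP [AdvP [Adv slowly]] [VP [VP [VP [V questioned] [NP [Det that] [N paper]]] [PP [P under] [NP [Det that] [N child]]]] [PP [P under] [NP [Pron she]]]]]]]
[S [NP [Pron it]] [VP [AdvP [Adv slowly]] [VP [VP [AdvP [Adv slowly]] [VP [VP [V questioned] [NP [Det that] [N paper]]] [PP [P under] [NP [Det that] [N child]]]]] [PP [P under] [NP [Pron she]]]]]]
The trees differ in how a recursive rule is bracketed over the same span.

6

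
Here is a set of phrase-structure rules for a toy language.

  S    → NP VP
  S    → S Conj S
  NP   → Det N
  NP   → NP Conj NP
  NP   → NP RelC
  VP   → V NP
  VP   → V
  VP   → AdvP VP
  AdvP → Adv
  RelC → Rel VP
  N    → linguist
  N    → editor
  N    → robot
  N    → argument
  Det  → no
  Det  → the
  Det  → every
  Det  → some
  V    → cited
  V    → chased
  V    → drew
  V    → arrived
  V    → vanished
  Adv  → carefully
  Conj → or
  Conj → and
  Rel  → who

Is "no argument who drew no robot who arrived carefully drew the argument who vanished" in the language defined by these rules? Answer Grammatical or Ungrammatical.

Grammatical

S
  NP
    NP
      Det: no
      N: argument
    RelC
      Rel: who
      VP
        V: drew
        NP
          NP
            Det: no
            N: robot
          RelC
            Rel: who
            VP
              V: arrived
  VP
    AdvP
      Adv: carefully
    VP
      V: drew
      NP
        NP
          Det: the
          N: argument
        RelC
          Rel: who
          VP
            V: vanished
Each bracket corresponds to one application of a listed rule, so the string is derivable from S.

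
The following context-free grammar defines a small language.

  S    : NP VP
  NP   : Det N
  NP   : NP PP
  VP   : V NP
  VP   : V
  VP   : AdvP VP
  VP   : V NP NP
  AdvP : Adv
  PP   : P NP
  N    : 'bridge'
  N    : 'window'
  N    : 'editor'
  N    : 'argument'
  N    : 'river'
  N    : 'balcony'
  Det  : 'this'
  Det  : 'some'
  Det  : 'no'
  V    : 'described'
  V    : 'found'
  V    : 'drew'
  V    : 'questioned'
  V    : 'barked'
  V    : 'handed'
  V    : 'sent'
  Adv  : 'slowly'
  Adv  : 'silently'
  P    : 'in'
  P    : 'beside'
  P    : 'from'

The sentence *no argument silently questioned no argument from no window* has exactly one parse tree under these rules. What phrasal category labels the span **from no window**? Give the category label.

PP

[S [NP [Det no] [N argument]] [VP [AdvP [Adv silently]] [VP [V questioned] [NP [NP [Det no] [N argument]] [PP [P from] [NP [Det no] [N window]]]]]]]
The span 'from no window' is the PP node built by PP → P NP.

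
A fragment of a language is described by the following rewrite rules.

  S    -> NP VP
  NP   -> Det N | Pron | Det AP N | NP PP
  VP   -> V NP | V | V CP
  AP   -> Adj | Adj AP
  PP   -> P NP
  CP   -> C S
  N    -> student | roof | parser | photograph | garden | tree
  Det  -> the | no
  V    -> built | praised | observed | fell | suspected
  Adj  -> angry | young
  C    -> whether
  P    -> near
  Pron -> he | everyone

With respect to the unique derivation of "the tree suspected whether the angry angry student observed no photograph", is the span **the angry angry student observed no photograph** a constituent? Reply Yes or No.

Yes

[S [NP [Det the] [N tree]] [VP [V suspected] [CP [C whether] [S [NP [Det the] [AP [Adj angry] [AP [Adj angry]]] [N student]] [VP [V observed] [NP [Det no] [N photograph]]]]]]]
The words 'the angry angry student observed no photograph' are exhaustively dominated by a single S node (built by S → NP VP), so they form a constituent.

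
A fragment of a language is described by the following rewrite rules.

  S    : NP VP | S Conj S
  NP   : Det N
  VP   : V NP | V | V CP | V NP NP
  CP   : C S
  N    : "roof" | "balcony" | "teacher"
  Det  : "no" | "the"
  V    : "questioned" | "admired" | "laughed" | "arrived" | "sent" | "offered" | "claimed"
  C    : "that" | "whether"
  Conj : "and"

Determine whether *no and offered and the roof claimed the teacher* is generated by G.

A Det word can never sit immediately before a Conj word in any string this grammar generates, so the substring 'no and' rules out a derivation.

Ungrammatical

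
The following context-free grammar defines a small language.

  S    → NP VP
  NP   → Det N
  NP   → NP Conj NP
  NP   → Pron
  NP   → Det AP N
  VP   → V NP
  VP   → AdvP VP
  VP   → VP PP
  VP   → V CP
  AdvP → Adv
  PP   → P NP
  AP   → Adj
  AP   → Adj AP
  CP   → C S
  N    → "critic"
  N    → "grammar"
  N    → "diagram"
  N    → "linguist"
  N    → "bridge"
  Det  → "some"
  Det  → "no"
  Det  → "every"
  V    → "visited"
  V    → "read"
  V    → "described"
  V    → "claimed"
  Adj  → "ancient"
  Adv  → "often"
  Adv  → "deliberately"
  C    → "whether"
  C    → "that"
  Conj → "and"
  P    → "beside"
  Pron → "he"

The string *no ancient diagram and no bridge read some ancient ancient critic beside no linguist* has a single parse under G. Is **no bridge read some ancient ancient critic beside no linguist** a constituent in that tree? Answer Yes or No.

[S [NP [NP [Det no] [AP [Adj ancient]] [N diagram]] [Conj and] [NP [Det no] [N bridge]]] [VP [VP [V read] [NP [Det some] [AP [Adj ancient] [AP [Adj ancient]]] [N critic]]] [PP [P beside] [NP [Det no] [N linguist]]]]]
The smallest constituent containing 'no bridge read some ancient ancient critic beside no linguist' is the S spanning 'no ancient diagram and no bridge read some ancient ancient critic beside no linguist'; no single node in the tree dominates exactly the given words.

No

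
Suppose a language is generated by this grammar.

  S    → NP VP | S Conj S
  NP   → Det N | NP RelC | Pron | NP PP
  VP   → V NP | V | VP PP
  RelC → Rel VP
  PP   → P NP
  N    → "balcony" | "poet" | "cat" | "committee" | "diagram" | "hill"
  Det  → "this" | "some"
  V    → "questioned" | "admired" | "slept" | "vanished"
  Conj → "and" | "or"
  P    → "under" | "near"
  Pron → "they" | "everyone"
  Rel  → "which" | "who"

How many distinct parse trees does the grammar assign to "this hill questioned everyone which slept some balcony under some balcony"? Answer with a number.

Two of the 4 distinct bracketings:
[S [NP [Det this] [N hill]] [VP [V questioned] [NP [NP [Pron everyone]] [RelC [Rel which] [VP [V slept] [NP [NP [Det some] [N balcony]] [PP [P under] [NP [Det some] [N balcony]]]]]]]]]
[S [NP [Det this] [N hill]] [VP [V questioned] [NP [NP [Pron everyone]] [RelC [Rel which] [VP [VP [V slept] [NP [Det some] [N balcony]]] [PP [P under] [NP [Det some] [N balcony]]]]]]]]
The difference turns on whether NP → NP PP is used at the relevant span, versus an alternative expansion of NP.

4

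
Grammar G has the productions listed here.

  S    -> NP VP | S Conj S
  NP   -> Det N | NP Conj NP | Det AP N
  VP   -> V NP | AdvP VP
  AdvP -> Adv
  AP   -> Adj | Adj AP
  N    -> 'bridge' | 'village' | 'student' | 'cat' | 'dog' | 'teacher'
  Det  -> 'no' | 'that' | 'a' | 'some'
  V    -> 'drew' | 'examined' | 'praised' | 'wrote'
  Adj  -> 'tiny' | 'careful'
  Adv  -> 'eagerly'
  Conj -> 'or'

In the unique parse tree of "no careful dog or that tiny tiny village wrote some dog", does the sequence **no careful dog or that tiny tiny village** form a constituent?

Yes

[S [NP [NP [Det no] [AP [Adj careful]] [N dog]] [Conj or] [NP [Det that] [AP [Adj tiny] [AP [Adj tiny]]] [N village]]] [VP [V wrote] [NP [Det some] [N dog]]]]
The words 'no careful dog or that tiny tiny village' are exhaustively dominated by a single NP node (built by NP → NP Conj NP), so they form a constituent.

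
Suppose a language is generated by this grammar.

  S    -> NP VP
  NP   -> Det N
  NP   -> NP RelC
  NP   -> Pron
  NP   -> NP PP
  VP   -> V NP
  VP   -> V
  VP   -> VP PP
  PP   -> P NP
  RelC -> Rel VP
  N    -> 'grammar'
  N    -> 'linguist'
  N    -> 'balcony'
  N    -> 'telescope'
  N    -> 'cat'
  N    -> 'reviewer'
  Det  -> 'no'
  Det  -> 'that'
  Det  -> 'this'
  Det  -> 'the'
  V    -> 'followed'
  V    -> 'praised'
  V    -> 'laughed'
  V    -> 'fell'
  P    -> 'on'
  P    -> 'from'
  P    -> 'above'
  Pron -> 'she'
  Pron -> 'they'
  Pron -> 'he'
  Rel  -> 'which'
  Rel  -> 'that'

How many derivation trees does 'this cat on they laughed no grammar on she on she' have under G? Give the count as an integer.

Two of the 5 distinct bracketings:
[S [NP [NP [Det this] [N cat]] [PP [P on] [NP [Pron they]]]] [VP [V laughed] [NP [NP [Det no] [N grammar]] [PP [P on] [NP [NP [Pron she]] [PP [P on] [NP [Pron she]]]]]]]]
[S [NP [NP [Det this] [N cat]] [PP [P on] [NP [Pron they]]]] [VP [V laughed] [NP [NP [NP [Det no] [N grammar]] [PP [P on] [NP [Pron she]]]] [PP [P on] [NP [Pron she]]]]]]
The trees differ in how a recursive rule is bracketed over the same span.

5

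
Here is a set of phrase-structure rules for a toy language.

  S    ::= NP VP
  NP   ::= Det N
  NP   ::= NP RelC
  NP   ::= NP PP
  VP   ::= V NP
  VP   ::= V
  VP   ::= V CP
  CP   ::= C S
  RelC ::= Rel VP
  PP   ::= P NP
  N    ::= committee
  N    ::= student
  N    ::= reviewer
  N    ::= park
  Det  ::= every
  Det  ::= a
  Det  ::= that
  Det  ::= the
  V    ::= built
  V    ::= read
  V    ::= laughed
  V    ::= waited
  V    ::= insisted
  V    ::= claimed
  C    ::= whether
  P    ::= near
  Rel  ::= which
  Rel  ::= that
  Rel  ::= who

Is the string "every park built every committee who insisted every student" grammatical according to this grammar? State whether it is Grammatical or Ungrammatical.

Grammatical

[S [NP [Det every] [N park]] [VP [V built] [NP [NP [Det every] [N committee]] [RelC [Rel who] [VP [V insisted] [NP [Det every] [N student]]]]]]]
Each bracket corresponds to one application of a listed rule, so the string is derivable from S.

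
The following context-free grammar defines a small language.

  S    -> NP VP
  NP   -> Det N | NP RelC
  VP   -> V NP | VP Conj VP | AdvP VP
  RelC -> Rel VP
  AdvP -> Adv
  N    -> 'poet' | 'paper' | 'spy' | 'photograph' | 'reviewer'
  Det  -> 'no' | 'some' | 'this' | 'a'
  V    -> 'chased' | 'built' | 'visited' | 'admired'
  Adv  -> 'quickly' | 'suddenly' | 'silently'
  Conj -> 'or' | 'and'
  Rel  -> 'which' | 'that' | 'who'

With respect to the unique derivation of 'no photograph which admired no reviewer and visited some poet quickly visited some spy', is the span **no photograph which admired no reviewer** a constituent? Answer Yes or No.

No

[S [NP [NP [Det no] [N photograph]] [RelC [Rel which] [VP [VP [V admired] [NP [Det no] [N reviewer]]] [Conj and] [VP [V visited] [NP [Det some] [N poet]]]]]] [VP [AdvP [Adv quickly]] [VP [V visited] [NP [Det some] [N spy]]]]]
The smallest constituent containing 'no photograph which admired no reviewer' is the NP spanning 'no photograph which admired no reviewer and visited some poet'; no single node in the tree dominates exactly the given words.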